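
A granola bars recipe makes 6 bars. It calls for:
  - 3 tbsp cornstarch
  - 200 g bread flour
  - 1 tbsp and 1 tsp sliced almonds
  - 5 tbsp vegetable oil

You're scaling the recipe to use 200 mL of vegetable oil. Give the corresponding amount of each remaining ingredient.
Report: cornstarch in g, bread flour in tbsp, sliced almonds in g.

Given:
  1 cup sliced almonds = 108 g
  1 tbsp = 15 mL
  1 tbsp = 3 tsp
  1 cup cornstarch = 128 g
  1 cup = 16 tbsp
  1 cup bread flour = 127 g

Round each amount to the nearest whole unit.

The original recipe has 75 mL of vegetable oil, so the scaling factor is 200 ÷ 75 = 8/3.
cornstarch: 3 tbsp × 8/3 ÷ 16 tbsp/cup × 128 g/cup = 64 g
bread flour: 200 g × 8/3 ÷ 127 g/cup × 16 tbsp/cup ≈ 67 tbsp
sliced almonds: (1 tbsp + 1 tsp = 4/3 tbsp) × 8/3 ÷ 16 tbsp/cup × 108 g/cup = 24 g

cornstarch: 64 g; bread flour: 67 tbsp; sliced almonds: 24 g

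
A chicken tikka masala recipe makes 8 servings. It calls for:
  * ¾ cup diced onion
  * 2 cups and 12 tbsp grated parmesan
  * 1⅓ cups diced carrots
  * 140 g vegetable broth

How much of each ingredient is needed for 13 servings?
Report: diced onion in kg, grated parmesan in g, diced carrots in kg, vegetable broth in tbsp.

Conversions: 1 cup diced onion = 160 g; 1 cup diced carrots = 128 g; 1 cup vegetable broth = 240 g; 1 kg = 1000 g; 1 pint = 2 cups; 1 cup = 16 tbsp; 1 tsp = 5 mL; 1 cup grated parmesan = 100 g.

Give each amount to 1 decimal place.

Scaling factor: 13/8 = 1.625.
diced onion: 0.75 cup × 13/8 × 160 g/cup ÷ 1000 g/kg ≈ 0.2 kg
grated parmesan: (2 cup + 12 tbsp = 2.75 cup) × 13/8 × 100 g/cup ≈ 446.9 g
diced carrots: 4/3 cup × 13/8 × 128 g/cup ÷ 1000 g/kg ≈ 0.3 kg
vegetable broth: 140 g × 13/8 ÷ 240 g/cup × 16 tbsp/cup ≈ 15.2 tbsp

diced onion: 0.2 kg; grated parmesan: 446.9 g; diced carrots: 0.3 kg; vegetable broth: 15.2 tbsp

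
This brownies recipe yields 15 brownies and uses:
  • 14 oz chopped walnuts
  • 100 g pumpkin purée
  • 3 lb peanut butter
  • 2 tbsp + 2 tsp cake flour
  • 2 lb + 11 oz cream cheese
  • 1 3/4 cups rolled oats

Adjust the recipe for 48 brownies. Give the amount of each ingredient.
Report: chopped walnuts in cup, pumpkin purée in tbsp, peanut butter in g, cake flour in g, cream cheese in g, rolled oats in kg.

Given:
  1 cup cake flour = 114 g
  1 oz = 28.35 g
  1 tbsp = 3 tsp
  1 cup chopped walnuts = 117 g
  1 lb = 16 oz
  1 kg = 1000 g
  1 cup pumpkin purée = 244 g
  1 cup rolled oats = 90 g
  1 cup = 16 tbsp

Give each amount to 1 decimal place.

Scaling factor: 48/15 = 16/5 = 3.2.
chopped walnuts: 14 oz × 16/5 × 28.35 g/oz ÷ 117 g/cup ≈ 10.9 cup
pumpkin purée: 100 g × 16/5 ÷ 244 g/cup × 16 tbsp/cup ≈ 21.0 tbsp
peanut butter: 3 lb × 16/5 × 16 oz/lb × 28.35 g/oz ≈ 4354.6 g
cake flour: (2 tbsp + 2 tsp = 8/3 tbsp) × 16/5 ÷ 16 tbsp/cup × 114 g/cup = 60.8 g
cream cheese: (2 lb + 11 oz = 2.6875 lb) × 16/5 × 16 oz/lb × 28.35 g/oz ≈ 3901.0 g
rolled oats: 1.75 cup × 16/5 × 90 g/cup ÷ 1000 g/kg ≈ 0.5 kg

chopped walnuts: 10.9 cup; pumpkin purée: 21.0 tbsp; peanut butter: 4354.6 g; cake flour: 60.8 g; cream cheese: 3901.0 g; rolled oats: 0.5 kg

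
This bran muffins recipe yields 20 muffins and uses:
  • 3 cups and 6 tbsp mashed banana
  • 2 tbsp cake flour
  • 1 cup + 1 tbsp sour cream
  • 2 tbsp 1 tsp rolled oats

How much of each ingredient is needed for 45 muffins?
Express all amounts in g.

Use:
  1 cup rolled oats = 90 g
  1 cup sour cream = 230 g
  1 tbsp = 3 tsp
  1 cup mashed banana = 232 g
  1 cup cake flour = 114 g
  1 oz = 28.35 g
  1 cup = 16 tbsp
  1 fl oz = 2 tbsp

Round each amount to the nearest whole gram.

mashed banana: 1762 g; cake flour: 32 g; sour cream: 550 g; rolled oats: 30 g

Scaling factor: 45/20 = 9/4 = 2.25.
mashed banana: (3 cup + 6 tbsp = 3.375 cup) × 9/4 × 232 g/cup ≈ 1762 g
cake flour: 2 tbsp × 9/4 ÷ 16 tbsp/cup × 114 g/cup ≈ 32 g
sour cream: (1 cup + 1 tbsp = 1.0625 cup) × 9/4 × 230 g/cup ≈ 550 g
rolled oats: (2 tbsp + 1 tsp = 7/3 tbsp) × 9/4 ÷ 16 tbsp/cup × 90 g/cup ≈ 30 g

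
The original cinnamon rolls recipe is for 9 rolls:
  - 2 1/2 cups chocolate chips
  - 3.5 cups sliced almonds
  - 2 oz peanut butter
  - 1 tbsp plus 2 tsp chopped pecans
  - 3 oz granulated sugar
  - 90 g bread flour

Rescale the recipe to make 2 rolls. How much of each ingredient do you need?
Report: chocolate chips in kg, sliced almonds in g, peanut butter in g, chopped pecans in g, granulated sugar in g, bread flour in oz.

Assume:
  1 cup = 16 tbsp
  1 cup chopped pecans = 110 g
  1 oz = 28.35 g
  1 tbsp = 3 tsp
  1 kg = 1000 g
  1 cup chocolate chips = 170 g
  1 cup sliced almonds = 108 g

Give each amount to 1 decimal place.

chocolate chips: 0.1 kg; sliced almonds: 84.0 g; peanut butter: 12.6 g; chopped pecans: 2.5 g; granulated sugar: 18.9 g; bread flour: 0.7 oz

Scaling factor: 2/9.
chocolate chips: 2.5 cup × 2/9 × 170 g/cup ÷ 1000 g/kg ≈ 0.1 kg
sliced almonds: 3.5 cup × 2/9 × 108 g/cup = 84.0 g
peanut butter: 2 oz × 2/9 × 28.35 g/oz = 12.6 g
chopped pecans: (1 tbsp + 2 tsp = 5/3 tbsp) × 2/9 ÷ 16 tbsp/cup × 110 g/cup ≈ 2.5 g
granulated sugar: 3 oz × 2/9 × 28.35 g/oz = 18.9 g
bread flour: 90 g × 2/9 ÷ 28.35 g/oz ≈ 0.7 oz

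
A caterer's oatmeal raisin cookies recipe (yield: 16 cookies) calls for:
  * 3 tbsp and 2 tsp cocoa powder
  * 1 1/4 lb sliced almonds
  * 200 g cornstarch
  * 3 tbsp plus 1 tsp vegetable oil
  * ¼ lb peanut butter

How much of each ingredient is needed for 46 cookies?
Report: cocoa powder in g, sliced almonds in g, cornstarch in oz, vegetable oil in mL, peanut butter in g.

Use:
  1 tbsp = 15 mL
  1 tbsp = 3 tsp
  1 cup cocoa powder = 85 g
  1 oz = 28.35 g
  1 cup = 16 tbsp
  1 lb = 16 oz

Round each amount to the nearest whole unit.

cocoa powder: 56 g; sliced almonds: 1630 g; cornstarch: 20 oz; vegetable oil: 144 mL; peanut butter: 326 g

Scaling factor: 46/16 = 23/8 = 2.875.
cocoa powder: (3 tbsp + 2 tsp = 11/3 tbsp) × 23/8 ÷ 16 tbsp/cup × 85 g/cup ≈ 56 g
sliced almonds: 1.25 lb × 23/8 × 16 oz/lb × 28.35 g/oz ≈ 1630 g
cornstarch: 200 g × 23/8 ÷ 28.35 g/oz ≈ 20 oz
vegetable oil: (3 tbsp + 1 tsp = 10/3 tbsp) × 23/8 × 15 mL/tbsp ≈ 144 mL
peanut butter: 0.25 lb × 23/8 × 16 oz/lb × 28.35 g/oz ≈ 326 g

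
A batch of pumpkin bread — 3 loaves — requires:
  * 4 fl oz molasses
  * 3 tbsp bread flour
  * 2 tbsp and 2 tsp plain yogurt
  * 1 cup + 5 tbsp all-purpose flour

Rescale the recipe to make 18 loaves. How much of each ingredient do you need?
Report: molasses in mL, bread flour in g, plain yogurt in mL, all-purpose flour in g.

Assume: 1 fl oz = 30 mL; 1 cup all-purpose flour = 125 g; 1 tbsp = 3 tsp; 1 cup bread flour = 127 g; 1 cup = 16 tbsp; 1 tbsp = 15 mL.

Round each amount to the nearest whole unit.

Scaling factor: 18/3 = 6.
molasses: 4 fl oz × 6 × 30 mL/fl oz = 720 mL
bread flour: 3 tbsp × 6 ÷ 16 tbsp/cup × 127 g/cup ≈ 143 g
plain yogurt: (2 tbsp + 2 tsp = 8/3 tbsp) × 6 × 15 mL/tbsp = 240 mL
all-purpose flour: (1 cup + 5 tbsp = 1.3125 cup) × 6 × 125 g/cup ≈ 984 g

molasses: 720 mL; bread flour: 143 g; plain yogurt: 240 mL; all-purpose flour: 984 g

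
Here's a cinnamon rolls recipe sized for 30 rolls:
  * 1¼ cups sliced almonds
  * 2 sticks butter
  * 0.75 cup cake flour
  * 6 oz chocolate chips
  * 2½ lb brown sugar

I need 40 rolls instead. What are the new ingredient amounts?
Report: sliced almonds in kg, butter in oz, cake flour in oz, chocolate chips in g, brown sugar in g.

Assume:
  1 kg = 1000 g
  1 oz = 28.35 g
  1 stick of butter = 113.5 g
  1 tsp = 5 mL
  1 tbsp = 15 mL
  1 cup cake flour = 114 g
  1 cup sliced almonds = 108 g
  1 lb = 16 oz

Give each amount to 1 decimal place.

Scaling factor: 40/30 = 4/3.
sliced almonds: 1.25 cup × 4/3 × 108 g/cup ÷ 1000 g/kg ≈ 0.2 kg
butter: 2 stick × 4/3 × 113.5 g/stick ÷ 28.35 g/oz ≈ 10.7 oz
cake flour: 0.75 cup × 4/3 × 114 g/cup ÷ 28.35 g/oz ≈ 4.0 oz
chocolate chips: 6 oz × 4/3 × 28.35 g/oz = 226.8 g
brown sugar: 2.5 lb × 4/3 × 16 oz/lb × 28.35 g/oz = 1512.0 g

sliced almonds: 0.2 kg; butter: 10.7 oz; cake flour: 4.0 oz; chocolate chips: 226.8 g; brown sugar: 1512.0 g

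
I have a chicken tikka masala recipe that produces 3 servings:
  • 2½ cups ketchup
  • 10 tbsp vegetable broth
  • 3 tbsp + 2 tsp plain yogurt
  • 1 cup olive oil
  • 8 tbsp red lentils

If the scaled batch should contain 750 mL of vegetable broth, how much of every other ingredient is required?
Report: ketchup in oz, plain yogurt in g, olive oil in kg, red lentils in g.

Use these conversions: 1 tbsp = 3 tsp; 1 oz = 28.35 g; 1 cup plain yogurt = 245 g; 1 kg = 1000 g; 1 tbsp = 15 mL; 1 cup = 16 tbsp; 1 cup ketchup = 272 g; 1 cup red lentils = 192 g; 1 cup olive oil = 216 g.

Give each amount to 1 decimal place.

ketchup: 119.9 oz; plain yogurt: 280.7 g; olive oil: 1.1 kg; red lentils: 480.0 g

The original recipe has 150 mL of vegetable broth, so the scaling factor is 750 ÷ 150 = 5.
ketchup: 2.5 cup × 5 × 272 g/cup ÷ 28.35 g/oz ≈ 119.9 oz
plain yogurt: (3 tbsp + 2 tsp = 11/3 tbsp) × 5 ÷ 16 tbsp/cup × 245 g/cup ≈ 280.7 g
olive oil: 1 cup × 5 × 216 g/cup ÷ 1000 g/kg ≈ 1.1 kg
red lentils: 8 tbsp × 5 ÷ 16 tbsp/cup × 192 g/cup = 480.0 g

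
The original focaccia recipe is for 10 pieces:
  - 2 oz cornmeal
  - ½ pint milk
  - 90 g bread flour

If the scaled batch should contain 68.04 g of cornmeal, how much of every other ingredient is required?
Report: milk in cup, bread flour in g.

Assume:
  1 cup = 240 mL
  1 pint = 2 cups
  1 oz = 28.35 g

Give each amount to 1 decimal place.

milk: 1.2 cup; bread flour: 108.0 g

The original recipe has 56.7 g of cornmeal, so the scaling factor is 68.04 ÷ 56.7 = 6/5 = 1.2.
milk: 0.5 pint × 6/5 × 2 cup/pint = 1.2 cup
bread flour: 90 g × 6/5 = 108.0 g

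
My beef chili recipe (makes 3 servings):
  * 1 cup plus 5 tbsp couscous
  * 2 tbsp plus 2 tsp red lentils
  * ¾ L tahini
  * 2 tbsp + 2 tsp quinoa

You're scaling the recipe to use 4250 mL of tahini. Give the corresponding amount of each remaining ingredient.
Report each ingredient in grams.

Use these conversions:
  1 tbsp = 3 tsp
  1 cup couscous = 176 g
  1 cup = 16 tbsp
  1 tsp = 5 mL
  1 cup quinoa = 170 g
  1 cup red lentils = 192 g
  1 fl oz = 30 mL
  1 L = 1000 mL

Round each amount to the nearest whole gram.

The original recipe has 750 mL of tahini, so the scaling factor is 4250 ÷ 750 = 17/3.
couscous: (1 cup + 5 tbsp = 1.3125 cup) × 17/3 × 176 g/cup = 1309 g
red lentils: (2 tbsp + 2 tsp = 8/3 tbsp) × 17/3 ÷ 16 tbsp/cup × 192 g/cup ≈ 181 g
quinoa: (2 tbsp + 2 tsp = 8/3 tbsp) × 17/3 ÷ 16 tbsp/cup × 170 g/cup ≈ 161 g

couscous: 1309 g; red lentils: 181 g; quinoa: 161 g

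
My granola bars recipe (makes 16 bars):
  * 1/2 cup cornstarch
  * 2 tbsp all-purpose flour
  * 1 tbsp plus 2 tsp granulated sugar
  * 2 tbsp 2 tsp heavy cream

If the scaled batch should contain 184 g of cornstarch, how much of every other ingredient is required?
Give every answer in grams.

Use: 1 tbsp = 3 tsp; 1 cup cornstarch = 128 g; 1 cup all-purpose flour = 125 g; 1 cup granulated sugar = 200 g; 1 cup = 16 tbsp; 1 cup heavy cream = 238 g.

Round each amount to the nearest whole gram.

all-purpose flour: 45 g; granulated sugar: 60 g; heavy cream: 114 g

The original recipe has 64 g of cornstarch, so the scaling factor is 184 ÷ 64 = 23/8 = 2.875.
all-purpose flour: 2 tbsp × 23/8 ÷ 16 tbsp/cup × 125 g/cup ≈ 45 g
granulated sugar: (1 tbsp + 2 tsp = 5/3 tbsp) × 23/8 ÷ 16 tbsp/cup × 200 g/cup ≈ 60 g
heavy cream: (2 tbsp + 2 tsp = 8/3 tbsp) × 23/8 ÷ 16 tbsp/cup × 238 g/cup ≈ 114 g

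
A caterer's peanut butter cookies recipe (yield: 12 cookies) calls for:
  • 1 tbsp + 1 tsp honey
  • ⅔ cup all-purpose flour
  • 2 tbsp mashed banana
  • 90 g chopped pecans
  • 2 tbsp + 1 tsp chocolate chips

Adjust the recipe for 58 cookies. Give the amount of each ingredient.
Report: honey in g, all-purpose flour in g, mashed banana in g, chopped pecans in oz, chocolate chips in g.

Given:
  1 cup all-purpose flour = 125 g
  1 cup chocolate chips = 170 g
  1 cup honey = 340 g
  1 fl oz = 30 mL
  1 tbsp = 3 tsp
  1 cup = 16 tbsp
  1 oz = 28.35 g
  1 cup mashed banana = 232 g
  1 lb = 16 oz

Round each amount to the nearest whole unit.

Scaling factor: 58/12 = 29/6.
honey: (1 tbsp + 1 tsp = 4/3 tbsp) × 29/6 ÷ 16 tbsp/cup × 340 g/cup ≈ 137 g
all-purpose flour: 2/3 cup × 29/6 × 125 g/cup ≈ 403 g
mashed banana: 2 tbsp × 29/6 ÷ 16 tbsp/cup × 232 g/cup ≈ 140 g
chopped pecans: 90 g × 29/6 ÷ 28.35 g/oz ≈ 15 oz
chocolate chips: (2 tbsp + 1 tsp = 7/3 tbsp) × 29/6 ÷ 16 tbsp/cup × 170 g/cup ≈ 120 g

honey: 137 g; all-purpose flour: 403 g; mashed banana: 140 g; chopped pecans: 15 oz; chocolate chips: 120 g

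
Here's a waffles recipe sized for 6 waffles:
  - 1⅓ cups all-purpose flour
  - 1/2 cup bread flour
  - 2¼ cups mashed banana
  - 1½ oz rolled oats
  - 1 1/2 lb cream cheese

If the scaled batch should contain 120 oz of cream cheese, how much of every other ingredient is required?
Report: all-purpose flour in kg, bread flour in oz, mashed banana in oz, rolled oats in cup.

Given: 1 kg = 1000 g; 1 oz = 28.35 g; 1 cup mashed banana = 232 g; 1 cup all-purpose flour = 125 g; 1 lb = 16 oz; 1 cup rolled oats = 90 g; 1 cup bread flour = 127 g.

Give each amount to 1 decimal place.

all-purpose flour: 0.8 kg; bread flour: 11.2 oz; mashed banana: 92.1 oz; rolled oats: 2.4 cup

The original recipe has 24 oz of cream cheese, so the scaling factor is 120 ÷ 24 = 5.
all-purpose flour: 4/3 cup × 5 × 125 g/cup ÷ 1000 g/kg ≈ 0.8 kg
bread flour: 0.5 cup × 5 × 127 g/cup ÷ 28.35 g/oz ≈ 11.2 oz
mashed banana: 2.25 cup × 5 × 232 g/cup ÷ 28.35 g/oz ≈ 92.1 oz
rolled oats: 1.5 oz × 5 × 28.35 g/oz ÷ 90 g/cup ≈ 2.4 cup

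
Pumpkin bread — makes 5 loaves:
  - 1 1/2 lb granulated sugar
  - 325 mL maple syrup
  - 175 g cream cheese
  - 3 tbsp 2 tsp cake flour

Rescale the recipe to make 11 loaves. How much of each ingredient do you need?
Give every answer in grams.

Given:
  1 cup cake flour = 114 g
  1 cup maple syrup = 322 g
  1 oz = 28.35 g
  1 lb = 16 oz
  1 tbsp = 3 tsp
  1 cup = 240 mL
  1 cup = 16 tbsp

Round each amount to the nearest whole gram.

granulated sugar: 1497 g; maple syrup: 959 g; cream cheese: 385 g; cake flour: 57 g

Scaling factor: 11/5 = 2.2.
granulated sugar: 1.5 lb × 11/5 × 16 oz/lb × 28.35 g/oz ≈ 1497 g
maple syrup: 325 mL × 11/5 ÷ 240 mL/cup × 322 g/cup ≈ 959 g
cream cheese: 175 g × 11/5 = 385 g
cake flour: (3 tbsp + 2 tsp = 11/3 tbsp) × 11/5 ÷ 16 tbsp/cup × 114 g/cup ≈ 57 g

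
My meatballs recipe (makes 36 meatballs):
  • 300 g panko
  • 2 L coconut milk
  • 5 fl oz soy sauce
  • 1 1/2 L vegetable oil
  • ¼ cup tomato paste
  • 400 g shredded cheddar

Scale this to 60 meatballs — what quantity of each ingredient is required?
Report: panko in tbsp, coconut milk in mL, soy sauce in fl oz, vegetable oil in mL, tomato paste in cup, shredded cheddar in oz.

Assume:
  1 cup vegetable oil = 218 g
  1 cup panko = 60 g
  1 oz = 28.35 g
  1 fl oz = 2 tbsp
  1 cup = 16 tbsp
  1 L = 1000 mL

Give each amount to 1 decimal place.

panko: 133.3 tbsp; coconut milk: 3333.3 mL; soy sauce: 8.3 fl oz; vegetable oil: 2500.0 mL; tomato paste: 0.4 cup; shredded cheddar: 23.5 oz

Scaling factor: 60/36 = 5/3.
panko: 300 g × 5/3 ÷ 60 g/cup × 16 tbsp/cup ≈ 133.3 tbsp
coconut milk: 2 L × 5/3 × 1000 mL/L ≈ 3333.3 mL
soy sauce: 5 fl oz × 5/3 ≈ 8.3 fl oz
vegetable oil: 1.5 L × 5/3 × 1000 mL/L = 2500.0 mL
tomato paste: 0.25 cup × 5/3 ≈ 0.4 cup
shredded cheddar: 400 g × 5/3 ÷ 28.35 g/oz ≈ 23.5 oz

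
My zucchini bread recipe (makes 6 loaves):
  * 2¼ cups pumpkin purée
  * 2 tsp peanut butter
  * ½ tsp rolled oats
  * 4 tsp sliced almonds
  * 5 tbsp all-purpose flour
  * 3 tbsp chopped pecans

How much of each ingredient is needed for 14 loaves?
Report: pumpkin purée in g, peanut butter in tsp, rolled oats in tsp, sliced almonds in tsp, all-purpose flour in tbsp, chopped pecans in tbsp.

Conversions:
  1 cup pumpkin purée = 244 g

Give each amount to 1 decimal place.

pumpkin purée: 1281.0 g; peanut butter: 4.7 tsp; rolled oats: 1.2 tsp; sliced almonds: 9.3 tsp; all-purpose flour: 11.7 tbsp; chopped pecans: 7.0 tbsp

Scaling factor: 14/6 = 7/3.
pumpkin purée: 2.25 cup × 7/3 × 244 g/cup = 1281.0 g
peanut butter: 2 tsp × 7/3 ≈ 4.7 tsp
rolled oats: 0.5 tsp × 7/3 ≈ 1.2 tsp
sliced almonds: 4 tsp × 7/3 ≈ 9.3 tsp
all-purpose flour: 5 tbsp × 7/3 ≈ 11.7 tbsp
chopped pecans: 3 tbsp × 7/3 = 7.0 tbsp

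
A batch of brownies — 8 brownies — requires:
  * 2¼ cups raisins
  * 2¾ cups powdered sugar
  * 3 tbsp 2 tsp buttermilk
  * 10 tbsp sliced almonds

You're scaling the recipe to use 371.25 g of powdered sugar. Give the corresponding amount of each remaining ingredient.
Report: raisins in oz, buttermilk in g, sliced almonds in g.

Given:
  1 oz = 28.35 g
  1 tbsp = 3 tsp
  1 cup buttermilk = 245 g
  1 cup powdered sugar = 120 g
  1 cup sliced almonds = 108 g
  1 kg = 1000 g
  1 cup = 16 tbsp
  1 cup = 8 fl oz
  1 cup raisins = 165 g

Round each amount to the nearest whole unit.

The original recipe has 330 g of powdered sugar, so the scaling factor is 371.25 ÷ 330 = 9/8 = 1.125.
raisins: 2.25 cup × 9/8 × 165 g/cup ÷ 28.35 g/oz ≈ 15 oz
buttermilk: (3 tbsp + 2 tsp = 11/3 tbsp) × 9/8 ÷ 16 tbsp/cup × 245 g/cup ≈ 63 g
sliced almonds: 10 tbsp × 9/8 ÷ 16 tbsp/cup × 108 g/cup ≈ 76 g

raisins: 15 oz; buttermilk: 63 g; sliced almonds: 76 g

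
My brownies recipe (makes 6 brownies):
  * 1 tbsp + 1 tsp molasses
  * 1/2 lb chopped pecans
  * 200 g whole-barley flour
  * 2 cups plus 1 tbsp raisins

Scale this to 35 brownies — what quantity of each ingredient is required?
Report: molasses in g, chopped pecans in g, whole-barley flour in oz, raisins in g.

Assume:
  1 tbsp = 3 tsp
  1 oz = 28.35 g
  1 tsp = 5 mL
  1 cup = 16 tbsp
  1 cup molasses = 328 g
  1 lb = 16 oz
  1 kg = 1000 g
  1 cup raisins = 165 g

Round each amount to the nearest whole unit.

Scaling factor: 35/6.
molasses: (1 tbsp + 1 tsp = 4/3 tbsp) × 35/6 ÷ 16 tbsp/cup × 328 g/cup ≈ 159 g
chopped pecans: 0.5 lb × 35/6 × 16 oz/lb × 28.35 g/oz = 1323 g
whole-barley flour: 200 g × 35/6 ÷ 28.35 g/oz ≈ 41 oz
raisins: (2 cup + 1 tbsp = 2.0625 cup) × 35/6 × 165 g/cup ≈ 1985 g

molasses: 159 g; chopped pecans: 1323 g; whole-barley flour: 41 oz; raisins: 1985 g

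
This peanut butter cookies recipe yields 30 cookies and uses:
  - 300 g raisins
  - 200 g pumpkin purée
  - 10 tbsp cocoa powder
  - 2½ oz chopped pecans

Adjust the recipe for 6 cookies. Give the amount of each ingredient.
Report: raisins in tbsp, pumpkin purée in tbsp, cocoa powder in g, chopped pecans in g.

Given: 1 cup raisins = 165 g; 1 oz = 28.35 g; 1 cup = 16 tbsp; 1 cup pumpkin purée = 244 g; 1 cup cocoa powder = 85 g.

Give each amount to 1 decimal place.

Scaling factor: 6/30 = 1/5 = 0.2.
raisins: 300 g × 1/5 ÷ 165 g/cup × 16 tbsp/cup ≈ 5.8 tbsp
pumpkin purée: 200 g × 1/5 ÷ 244 g/cup × 16 tbsp/cup ≈ 2.6 tbsp
cocoa powder: 10 tbsp × 1/5 ÷ 16 tbsp/cup × 85 g/cup ≈ 10.6 g
chopped pecans: 2.5 oz × 1/5 × 28.35 g/oz ≈ 14.2 g

raisins: 5.8 tbsp; pumpkin purée: 2.6 tbsp; cocoa powder: 10.6 g; chopped pecans: 14.2 g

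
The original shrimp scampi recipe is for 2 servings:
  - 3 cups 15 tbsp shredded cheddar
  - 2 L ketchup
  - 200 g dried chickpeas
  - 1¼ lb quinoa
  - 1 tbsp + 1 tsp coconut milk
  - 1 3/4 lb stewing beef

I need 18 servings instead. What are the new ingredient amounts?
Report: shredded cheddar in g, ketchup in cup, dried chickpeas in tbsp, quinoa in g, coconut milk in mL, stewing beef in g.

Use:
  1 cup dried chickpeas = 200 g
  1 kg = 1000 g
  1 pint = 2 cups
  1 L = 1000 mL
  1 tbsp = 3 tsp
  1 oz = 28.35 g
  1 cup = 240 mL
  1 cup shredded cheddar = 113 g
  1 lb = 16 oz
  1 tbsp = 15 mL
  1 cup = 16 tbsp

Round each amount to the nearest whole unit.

shredded cheddar: 4004 g; ketchup: 75 cup; dried chickpeas: 144 tbsp; quinoa: 5103 g; coconut milk: 180 mL; stewing beef: 7144 g

Scaling factor: 18/2 = 9.
shredded cheddar: (3 cup + 15 tbsp = 3.9375 cup) × 9 × 113 g/cup ≈ 4004 g
ketchup: 2 L × 9 × 1000 mL/L ÷ 240 mL/cup = 75 cup
dried chickpeas: 200 g × 9 ÷ 200 g/cup × 16 tbsp/cup = 144 tbsp
quinoa: 1.25 lb × 9 × 16 oz/lb × 28.35 g/oz = 5103 g
coconut milk: (1 tbsp + 1 tsp = 4/3 tbsp) × 9 × 15 mL/tbsp = 180 mL
stewing beef: 1.75 lb × 9 × 16 oz/lb × 28.35 g/oz ≈ 7144 g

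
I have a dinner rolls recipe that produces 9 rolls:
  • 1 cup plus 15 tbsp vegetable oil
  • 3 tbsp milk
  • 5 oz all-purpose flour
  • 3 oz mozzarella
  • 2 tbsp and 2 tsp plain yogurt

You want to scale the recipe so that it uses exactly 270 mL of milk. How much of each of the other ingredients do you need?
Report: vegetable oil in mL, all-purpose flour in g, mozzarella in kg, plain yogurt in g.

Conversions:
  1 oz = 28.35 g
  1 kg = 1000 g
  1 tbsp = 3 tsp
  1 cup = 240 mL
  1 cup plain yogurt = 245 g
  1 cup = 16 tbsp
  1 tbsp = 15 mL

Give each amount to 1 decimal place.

vegetable oil: 2790.0 mL; all-purpose flour: 850.5 g; mozzarella: 0.5 kg; plain yogurt: 245.0 g

The original recipe has 45 mL of milk, so the scaling factor is 270 ÷ 45 = 6.
vegetable oil: (1 cup + 15 tbsp = 1.9375 cup) × 6 × 240 mL/cup = 2790.0 mL
all-purpose flour: 5 oz × 6 × 28.35 g/oz = 850.5 g
mozzarella: 3 oz × 6 × 28.35 g/oz ÷ 1000 g/kg ≈ 0.5 kg
plain yogurt: (2 tbsp + 2 tsp = 8/3 tbsp) × 6 ÷ 16 tbsp/cup × 245 g/cup = 245.0 g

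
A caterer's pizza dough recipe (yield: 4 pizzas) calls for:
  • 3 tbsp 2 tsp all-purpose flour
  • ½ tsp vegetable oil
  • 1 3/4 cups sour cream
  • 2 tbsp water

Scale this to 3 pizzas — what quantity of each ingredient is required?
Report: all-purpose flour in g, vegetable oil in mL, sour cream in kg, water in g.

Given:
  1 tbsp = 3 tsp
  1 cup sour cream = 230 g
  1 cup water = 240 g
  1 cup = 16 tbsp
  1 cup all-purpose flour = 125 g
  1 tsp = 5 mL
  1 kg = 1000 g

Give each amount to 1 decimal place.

all-purpose flour: 21.5 g; vegetable oil: 1.9 mL; sour cream: 0.3 kg; water: 22.5 g

Scaling factor: 3/4 = 0.75.
all-purpose flour: (3 tbsp + 2 tsp = 11/3 tbsp) × 3/4 ÷ 16 tbsp/cup × 125 g/cup ≈ 21.5 g
vegetable oil: 0.5 tsp × 3/4 × 5 mL/tsp ≈ 1.9 mL
sour cream: 1.75 cup × 3/4 × 230 g/cup ÷ 1000 g/kg ≈ 0.3 kg
water: 2 tbsp × 3/4 ÷ 16 tbsp/cup × 240 g/cup = 22.5 g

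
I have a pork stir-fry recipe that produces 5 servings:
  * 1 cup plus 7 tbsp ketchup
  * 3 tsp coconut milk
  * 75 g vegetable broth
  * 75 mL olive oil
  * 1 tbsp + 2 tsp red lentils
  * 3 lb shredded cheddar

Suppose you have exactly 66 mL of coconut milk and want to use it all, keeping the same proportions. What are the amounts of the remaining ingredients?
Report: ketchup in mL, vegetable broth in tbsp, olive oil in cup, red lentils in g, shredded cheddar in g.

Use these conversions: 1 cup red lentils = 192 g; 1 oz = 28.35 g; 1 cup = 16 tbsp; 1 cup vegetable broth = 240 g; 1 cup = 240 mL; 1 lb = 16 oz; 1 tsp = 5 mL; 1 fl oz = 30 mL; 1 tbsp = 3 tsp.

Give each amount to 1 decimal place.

ketchup: 1518.0 mL; vegetable broth: 22.0 tbsp; olive oil: 1.4 cup; red lentils: 88.0 g; shredded cheddar: 5987.5 g

The original recipe has 15 mL of coconut milk, so the scaling factor is 66 ÷ 15 = 22/5 = 4.4.
ketchup: (1 cup + 7 tbsp = 1.4375 cup) × 22/5 × 240 mL/cup = 1518.0 mL
vegetable broth: 75 g × 22/5 ÷ 240 g/cup × 16 tbsp/cup = 22.0 tbsp
olive oil: 75 mL × 22/5 ÷ 240 mL/cup ≈ 1.4 cup
red lentils: (1 tbsp + 2 tsp = 5/3 tbsp) × 22/5 ÷ 16 tbsp/cup × 192 g/cup = 88.0 g
shredded cheddar: 3 lb × 22/5 × 16 oz/lb × 28.35 g/oz ≈ 5987.5 g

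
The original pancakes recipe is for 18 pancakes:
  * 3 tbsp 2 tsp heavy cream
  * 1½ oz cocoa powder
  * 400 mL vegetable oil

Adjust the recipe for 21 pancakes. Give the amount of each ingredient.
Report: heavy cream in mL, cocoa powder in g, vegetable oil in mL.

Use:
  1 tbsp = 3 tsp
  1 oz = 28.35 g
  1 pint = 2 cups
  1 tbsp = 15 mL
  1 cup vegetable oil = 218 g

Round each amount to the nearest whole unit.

heavy cream: 64 mL; cocoa powder: 50 g; vegetable oil: 467 mL

Scaling factor: 21/18 = 7/6.
heavy cream: (3 tbsp + 2 tsp = 11/3 tbsp) × 7/6 × 15 mL/tbsp ≈ 64 mL
cocoa powder: 1.5 oz × 7/6 × 28.35 g/oz ≈ 50 g
vegetable oil: 400 mL × 7/6 ≈ 467 mL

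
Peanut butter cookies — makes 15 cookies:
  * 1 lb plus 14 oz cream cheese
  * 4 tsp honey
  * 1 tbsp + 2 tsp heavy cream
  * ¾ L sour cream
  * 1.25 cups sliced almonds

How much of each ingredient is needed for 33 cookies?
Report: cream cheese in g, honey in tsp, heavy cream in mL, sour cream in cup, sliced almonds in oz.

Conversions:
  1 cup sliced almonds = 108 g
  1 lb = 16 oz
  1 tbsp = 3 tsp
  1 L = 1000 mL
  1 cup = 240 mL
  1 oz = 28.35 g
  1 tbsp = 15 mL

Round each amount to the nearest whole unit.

Scaling factor: 33/15 = 11/5 = 2.2.
cream cheese: (1 lb + 14 oz = 1.875 lb) × 11/5 × 16 oz/lb × 28.35 g/oz ≈ 1871 g
honey: 4 tsp × 11/5 ≈ 9 tsp
heavy cream: (1 tbsp + 2 tsp = 5/3 tbsp) × 11/5 × 15 mL/tbsp = 55 mL
sour cream: 0.75 L × 11/5 × 1000 mL/L ÷ 240 mL/cup ≈ 7 cup
sliced almonds: 1.25 cup × 11/5 × 108 g/cup ÷ 28.35 g/oz ≈ 10 oz

cream cheese: 1871 g; honey: 9 tsp; heavy cream: 55 mL; sour cream: 7 cup; sliced almonds: 10 oz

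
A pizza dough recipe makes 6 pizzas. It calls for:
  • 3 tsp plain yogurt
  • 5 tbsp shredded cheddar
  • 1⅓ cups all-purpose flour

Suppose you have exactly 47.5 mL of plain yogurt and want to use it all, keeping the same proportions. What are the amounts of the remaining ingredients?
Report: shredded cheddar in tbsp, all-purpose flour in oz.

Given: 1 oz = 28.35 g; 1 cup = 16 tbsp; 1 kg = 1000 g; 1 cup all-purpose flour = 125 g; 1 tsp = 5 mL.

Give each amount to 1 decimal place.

The original recipe has 15 mL of plain yogurt, so the scaling factor is 47.5 ÷ 15 = 19/6.
shredded cheddar: 5 tbsp × 19/6 ≈ 15.8 tbsp
all-purpose flour: 4/3 cup × 19/6 × 125 g/cup ÷ 28.35 g/oz ≈ 18.6 oz

shredded cheddar: 15.8 tbsp; all-purpose flour: 18.6 oz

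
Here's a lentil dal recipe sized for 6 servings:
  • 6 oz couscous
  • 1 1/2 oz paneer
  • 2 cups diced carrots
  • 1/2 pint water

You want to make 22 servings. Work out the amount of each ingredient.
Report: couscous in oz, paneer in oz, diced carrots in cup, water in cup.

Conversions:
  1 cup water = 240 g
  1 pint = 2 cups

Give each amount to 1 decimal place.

Scaling factor: 22/6 = 11/3.
couscous: 6 oz × 11/3 = 22.0 oz
paneer: 1.5 oz × 11/3 = 5.5 oz
diced carrots: 2 cup × 11/3 ≈ 7.3 cup
water: 0.5 pint × 11/3 × 2 cup/pint ≈ 3.7 cup

couscous: 22.0 oz; paneer: 5.5 oz; diced carrots: 7.3 cup; water: 3.7 cup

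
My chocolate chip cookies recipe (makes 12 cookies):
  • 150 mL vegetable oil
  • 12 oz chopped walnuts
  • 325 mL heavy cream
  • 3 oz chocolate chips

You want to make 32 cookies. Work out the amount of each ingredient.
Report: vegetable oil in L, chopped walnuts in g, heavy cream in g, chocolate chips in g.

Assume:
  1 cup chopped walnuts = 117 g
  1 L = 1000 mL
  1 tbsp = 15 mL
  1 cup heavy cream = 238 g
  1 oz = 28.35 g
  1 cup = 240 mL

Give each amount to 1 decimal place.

vegetable oil: 0.4 L; chopped walnuts: 907.2 g; heavy cream: 859.4 g; chocolate chips: 226.8 g

Scaling factor: 32/12 = 8/3.
vegetable oil: 150 mL × 8/3 ÷ 1000 mL/L = 0.4 L
chopped walnuts: 12 oz × 8/3 × 28.35 g/oz = 907.2 g
heavy cream: 325 mL × 8/3 ÷ 240 mL/cup × 238 g/cup ≈ 859.4 g
chocolate chips: 3 oz × 8/3 × 28.35 g/oz = 226.8 g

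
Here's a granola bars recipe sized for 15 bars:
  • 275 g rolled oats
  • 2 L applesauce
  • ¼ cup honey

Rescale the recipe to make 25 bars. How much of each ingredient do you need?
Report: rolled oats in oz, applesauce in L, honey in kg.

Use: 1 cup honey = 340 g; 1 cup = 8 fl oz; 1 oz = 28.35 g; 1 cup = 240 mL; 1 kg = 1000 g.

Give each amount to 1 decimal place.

Scaling factor: 25/15 = 5/3.
rolled oats: 275 g × 5/3 ÷ 28.35 g/oz ≈ 16.2 oz
applesauce: 2 L × 5/3 ≈ 3.3 L
honey: 0.25 cup × 5/3 × 340 g/cup ÷ 1000 g/kg ≈ 0.1 kg

rolled oats: 16.2 oz; applesauce: 3.3 L; honey: 0.1 kg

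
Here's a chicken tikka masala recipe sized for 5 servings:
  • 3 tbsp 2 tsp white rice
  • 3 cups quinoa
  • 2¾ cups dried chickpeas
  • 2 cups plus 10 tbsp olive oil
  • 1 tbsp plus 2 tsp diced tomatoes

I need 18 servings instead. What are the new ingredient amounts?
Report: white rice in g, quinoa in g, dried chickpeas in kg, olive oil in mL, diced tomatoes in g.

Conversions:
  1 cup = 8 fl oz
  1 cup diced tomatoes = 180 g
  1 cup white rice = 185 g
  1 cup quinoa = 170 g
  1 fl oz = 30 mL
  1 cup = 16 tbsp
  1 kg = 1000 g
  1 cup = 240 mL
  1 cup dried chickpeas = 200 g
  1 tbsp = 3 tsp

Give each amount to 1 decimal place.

Scaling factor: 18/5 = 3.6.
white rice: (3 tbsp + 2 tsp = 11/3 tbsp) × 18/5 ÷ 16 tbsp/cup × 185 g/cup ≈ 152.6 g
quinoa: 3 cup × 18/5 × 170 g/cup = 1836.0 g
dried chickpeas: 2.75 cup × 18/5 × 200 g/cup ÷ 1000 g/kg ≈ 2.0 kg
olive oil: (2 cup + 10 tbsp = 2.625 cup) × 18/5 × 240 mL/cup = 2268.0 mL
diced tomatoes: (1 tbsp + 2 tsp = 5/3 tbsp) × 18/5 ÷ 16 tbsp/cup × 180 g/cup = 67.5 g

white rice: 152.6 g; quinoa: 1836.0 g; dried chickpeas: 2.0 kg; olive oil: 2268.0 mL; diced tomatoes: 67.5 g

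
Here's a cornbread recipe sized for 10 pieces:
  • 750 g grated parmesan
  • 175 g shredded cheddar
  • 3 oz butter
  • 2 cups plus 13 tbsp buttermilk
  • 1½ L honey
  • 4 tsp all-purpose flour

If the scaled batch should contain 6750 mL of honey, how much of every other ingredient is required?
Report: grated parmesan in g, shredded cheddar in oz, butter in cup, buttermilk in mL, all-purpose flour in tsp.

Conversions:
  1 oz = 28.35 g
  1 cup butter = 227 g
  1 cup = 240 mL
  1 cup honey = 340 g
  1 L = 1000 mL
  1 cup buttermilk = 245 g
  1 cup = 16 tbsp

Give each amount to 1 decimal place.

grated parmesan: 3375.0 g; shredded cheddar: 27.8 oz; butter: 1.7 cup; buttermilk: 3037.5 mL; all-purpose flour: 18.0 tsp

The original recipe has 1500 mL of honey, so the scaling factor is 6750 ÷ 1500 = 9/2 = 4.5.
grated parmesan: 750 g × 9/2 = 3375.0 g
shredded cheddar: 175 g × 9/2 ÷ 28.35 g/oz ≈ 27.8 oz
butter: 3 oz × 9/2 × 28.35 g/oz ÷ 227 g/cup ≈ 1.7 cup
buttermilk: (2 cup + 13 tbsp = 2.8125 cup) × 9/2 × 240 mL/cup = 3037.5 mL
all-purpose flour: 4 tsp × 9/2 = 18.0 tsp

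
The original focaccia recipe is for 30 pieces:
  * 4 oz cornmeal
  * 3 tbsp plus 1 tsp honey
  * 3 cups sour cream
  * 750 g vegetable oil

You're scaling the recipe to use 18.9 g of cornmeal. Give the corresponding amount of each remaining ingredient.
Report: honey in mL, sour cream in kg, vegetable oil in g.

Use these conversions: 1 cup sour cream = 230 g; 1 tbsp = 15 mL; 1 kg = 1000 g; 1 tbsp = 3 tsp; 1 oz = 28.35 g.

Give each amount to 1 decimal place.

The original recipe has 113.4 g of cornmeal, so the scaling factor is 18.9 ÷ 113.4 = 1/6.
honey: (3 tbsp + 1 tsp = 10/3 tbsp) × 1/6 × 15 mL/tbsp ≈ 8.3 mL
sour cream: 3 cup × 1/6 × 230 g/cup ÷ 1000 g/kg ≈ 0.1 kg
vegetable oil: 750 g × 1/6 = 125.0 g

honey: 8.3 mL; sour cream: 0.1 kg; vegetable oil: 125.0 g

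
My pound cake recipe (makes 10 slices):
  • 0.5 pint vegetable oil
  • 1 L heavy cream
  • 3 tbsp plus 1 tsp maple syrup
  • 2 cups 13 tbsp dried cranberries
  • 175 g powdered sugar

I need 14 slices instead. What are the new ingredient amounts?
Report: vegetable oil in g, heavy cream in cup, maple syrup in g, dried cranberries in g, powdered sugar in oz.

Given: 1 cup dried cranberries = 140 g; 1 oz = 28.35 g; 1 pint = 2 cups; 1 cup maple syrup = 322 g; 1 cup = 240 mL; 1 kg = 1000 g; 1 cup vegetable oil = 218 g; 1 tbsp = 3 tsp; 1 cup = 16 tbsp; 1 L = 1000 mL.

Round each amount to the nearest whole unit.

Scaling factor: 14/10 = 7/5 = 1.4.
vegetable oil: 0.5 pint × 7/5 × 2 cup/pint × 218 g/cup ≈ 305 g
heavy cream: 1 L × 7/5 × 1000 mL/L ÷ 240 mL/cup ≈ 6 cup
maple syrup: (3 tbsp + 1 tsp = 10/3 tbsp) × 7/5 ÷ 16 tbsp/cup × 322 g/cup ≈ 94 g
dried cranberries: (2 cup + 13 tbsp = 2.8125 cup) × 7/5 × 140 g/cup ≈ 551 g
powdered sugar: 175 g × 7/5 ÷ 28.35 g/oz ≈ 9 oz

vegetable oil: 305 g; heavy cream: 6 cup; maple syrup: 94 g; dried cranberries: 551 g; powdered sugar: 9 oz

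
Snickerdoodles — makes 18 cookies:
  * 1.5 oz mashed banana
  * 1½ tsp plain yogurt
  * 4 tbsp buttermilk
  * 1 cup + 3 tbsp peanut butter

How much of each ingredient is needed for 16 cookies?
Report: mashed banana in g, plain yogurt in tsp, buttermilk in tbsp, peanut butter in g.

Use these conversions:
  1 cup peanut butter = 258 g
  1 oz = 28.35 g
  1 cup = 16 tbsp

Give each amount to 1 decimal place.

mashed banana: 37.8 g; plain yogurt: 1.3 tsp; buttermilk: 3.6 tbsp; peanut butter: 272.3 g

Scaling factor: 16/18 = 8/9.
mashed banana: 1.5 oz × 8/9 × 28.35 g/oz = 37.8 g
plain yogurt: 1.5 tsp × 8/9 ≈ 1.3 tsp
buttermilk: 4 tbsp × 8/9 ≈ 3.6 tbsp
peanut butter: (1 cup + 3 tbsp = 1.1875 cup) × 8/9 × 258 g/cup ≈ 272.3 g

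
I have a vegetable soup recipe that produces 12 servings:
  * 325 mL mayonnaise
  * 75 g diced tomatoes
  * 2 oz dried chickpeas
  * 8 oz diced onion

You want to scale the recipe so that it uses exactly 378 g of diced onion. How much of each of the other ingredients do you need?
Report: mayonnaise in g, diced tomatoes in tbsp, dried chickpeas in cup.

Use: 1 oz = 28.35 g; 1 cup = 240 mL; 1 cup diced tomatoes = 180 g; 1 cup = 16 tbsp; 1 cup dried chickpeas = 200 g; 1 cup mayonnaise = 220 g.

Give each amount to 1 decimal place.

The original recipe has 226.8 g of diced onion, so the scaling factor is 378 ÷ 226.8 = 5/3.
mayonnaise: 325 mL × 5/3 ÷ 240 mL/cup × 220 g/cup ≈ 496.5 g
diced tomatoes: 75 g × 5/3 ÷ 180 g/cup × 16 tbsp/cup ≈ 11.1 tbsp
dried chickpeas: 2 oz × 5/3 × 28.35 g/oz ÷ 200 g/cup ≈ 0.5 cup

mayonnaise: 496.5 g; diced tomatoes: 11.1 tbsp; dried chickpeas: 0.5 cup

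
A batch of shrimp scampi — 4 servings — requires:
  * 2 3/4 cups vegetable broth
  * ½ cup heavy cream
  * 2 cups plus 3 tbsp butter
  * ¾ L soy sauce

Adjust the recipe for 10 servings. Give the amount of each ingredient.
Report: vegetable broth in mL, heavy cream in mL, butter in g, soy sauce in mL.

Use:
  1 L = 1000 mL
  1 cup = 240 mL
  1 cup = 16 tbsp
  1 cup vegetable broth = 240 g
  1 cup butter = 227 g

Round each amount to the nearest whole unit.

vegetable broth: 1650 mL; heavy cream: 300 mL; butter: 1241 g; soy sauce: 1875 mL

Scaling factor: 10/4 = 5/2 = 2.5.
vegetable broth: 2.75 cup × 5/2 × 240 mL/cup = 1650 mL
heavy cream: 0.5 cup × 5/2 × 240 mL/cup = 300 mL
butter: (2 cup + 3 tbsp = 2.1875 cup) × 5/2 × 227 g/cup ≈ 1241 g
soy sauce: 0.75 L × 5/2 × 1000 mL/L = 1875 mL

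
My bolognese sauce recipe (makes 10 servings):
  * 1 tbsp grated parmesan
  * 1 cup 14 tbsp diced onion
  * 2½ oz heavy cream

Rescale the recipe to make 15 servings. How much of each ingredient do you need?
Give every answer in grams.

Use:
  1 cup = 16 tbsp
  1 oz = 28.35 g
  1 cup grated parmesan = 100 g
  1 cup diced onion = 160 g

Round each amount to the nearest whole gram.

grated parmesan: 9 g; diced onion: 450 g; heavy cream: 106 g

Scaling factor: 15/10 = 3/2 = 1.5.
grated parmesan: 1 tbsp × 3/2 ÷ 16 tbsp/cup × 100 g/cup ≈ 9 g
diced onion: (1 cup + 14 tbsp = 1.875 cup) × 3/2 × 160 g/cup = 450 g
heavy cream: 2.5 oz × 3/2 × 28.35 g/oz ≈ 106 g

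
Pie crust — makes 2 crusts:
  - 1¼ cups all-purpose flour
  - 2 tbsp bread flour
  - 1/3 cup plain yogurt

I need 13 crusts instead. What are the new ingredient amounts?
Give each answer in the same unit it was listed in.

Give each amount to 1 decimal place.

all-purpose flour: 8.1 cup; bread flour: 13.0 tbsp; plain yogurt: 2.2 cup

Scaling factor: 13/2 = 6.5.
all-purpose flour: 1.25 cup × 13/2 ≈ 8.1 cup
bread flour: 2 tbsp × 13/2 = 13.0 tbsp
plain yogurt: 1/3 cup × 13/2 ≈ 2.2 cup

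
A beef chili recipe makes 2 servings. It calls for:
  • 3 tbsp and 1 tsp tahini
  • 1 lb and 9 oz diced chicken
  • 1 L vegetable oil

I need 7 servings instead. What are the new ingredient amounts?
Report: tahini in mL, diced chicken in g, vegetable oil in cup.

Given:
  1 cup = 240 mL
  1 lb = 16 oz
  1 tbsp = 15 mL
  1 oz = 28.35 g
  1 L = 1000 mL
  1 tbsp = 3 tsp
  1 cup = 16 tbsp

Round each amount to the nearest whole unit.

Scaling factor: 7/2 = 3.5.
tahini: (3 tbsp + 1 tsp = 10/3 tbsp) × 7/2 × 15 mL/tbsp = 175 mL
diced chicken: (1 lb + 9 oz = 1.5625 lb) × 7/2 × 16 oz/lb × 28.35 g/oz ≈ 2481 g
vegetable oil: 1 L × 7/2 × 1000 mL/L ÷ 240 mL/cup ≈ 15 cup

tahini: 175 mL; diced chicken: 2481 g; vegetable oil: 15 cup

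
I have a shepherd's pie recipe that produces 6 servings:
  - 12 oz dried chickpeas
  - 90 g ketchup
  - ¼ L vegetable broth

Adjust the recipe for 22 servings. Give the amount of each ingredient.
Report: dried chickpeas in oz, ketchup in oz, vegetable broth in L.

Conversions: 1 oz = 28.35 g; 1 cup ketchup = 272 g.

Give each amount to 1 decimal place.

Scaling factor: 22/6 = 11/3.
dried chickpeas: 12 oz × 11/3 = 44.0 oz
ketchup: 90 g × 11/3 ÷ 28.35 g/oz ≈ 11.6 oz
vegetable broth: 0.25 L × 11/3 ≈ 0.9 L

dried chickpeas: 44.0 oz; ketchup: 11.6 oz; vegetable broth: 0.9 L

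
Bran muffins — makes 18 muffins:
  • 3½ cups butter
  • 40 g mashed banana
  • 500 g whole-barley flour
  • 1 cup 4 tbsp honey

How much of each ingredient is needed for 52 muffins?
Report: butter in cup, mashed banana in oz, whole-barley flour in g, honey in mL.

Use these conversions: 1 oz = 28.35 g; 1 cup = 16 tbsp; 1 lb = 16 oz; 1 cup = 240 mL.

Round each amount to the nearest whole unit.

Scaling factor: 52/18 = 26/9.
butter: 3.5 cup × 26/9 ≈ 10 cup
mashed banana: 40 g × 26/9 ÷ 28.35 g/oz ≈ 4 oz
whole-barley flour: 500 g × 26/9 ≈ 1444 g
honey: (1 cup + 4 tbsp = 1.25 cup) × 26/9 × 240 mL/cup ≈ 867 mL

butter: 10 cup; mashed banana: 4 oz; whole-barley flour: 1444 g; honey: 867 mL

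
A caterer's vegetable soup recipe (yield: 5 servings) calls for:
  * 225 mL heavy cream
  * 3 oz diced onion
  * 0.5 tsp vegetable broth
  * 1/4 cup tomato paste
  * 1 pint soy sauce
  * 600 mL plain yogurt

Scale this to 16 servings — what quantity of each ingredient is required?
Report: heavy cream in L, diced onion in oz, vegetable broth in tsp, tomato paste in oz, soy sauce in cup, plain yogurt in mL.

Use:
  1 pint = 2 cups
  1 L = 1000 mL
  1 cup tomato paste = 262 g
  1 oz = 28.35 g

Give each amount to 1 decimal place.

heavy cream: 0.7 L; diced onion: 9.6 oz; vegetable broth: 1.6 tsp; tomato paste: 7.4 oz; soy sauce: 6.4 cup; plain yogurt: 1920.0 mL

Scaling factor: 16/5 = 3.2.
heavy cream: 225 mL × 16/5 ÷ 1000 mL/L ≈ 0.7 L
diced onion: 3 oz × 16/5 = 9.6 oz
vegetable broth: 0.5 tsp × 16/5 = 1.6 tsp
tomato paste: 0.25 cup × 16/5 × 262 g/cup ÷ 28.35 g/oz ≈ 7.4 oz
soy sauce: 1 pint × 16/5 × 2 cup/pint = 6.4 cup
plain yogurt: 600 mL × 16/5 = 1920.0 mL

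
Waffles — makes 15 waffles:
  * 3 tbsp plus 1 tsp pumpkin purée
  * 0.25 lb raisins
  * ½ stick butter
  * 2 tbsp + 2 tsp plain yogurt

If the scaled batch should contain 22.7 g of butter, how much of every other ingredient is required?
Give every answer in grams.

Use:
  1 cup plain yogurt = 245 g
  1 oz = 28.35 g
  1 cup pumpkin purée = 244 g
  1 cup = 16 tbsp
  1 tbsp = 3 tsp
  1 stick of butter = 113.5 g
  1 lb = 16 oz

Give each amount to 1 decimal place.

pumpkin purée: 20.3 g; raisins: 45.4 g; plain yogurt: 16.3 g

The original recipe has 56.75 g of butter, so the scaling factor is 22.7 ÷ 56.75 = 2/5 = 0.4.
pumpkin purée: (3 tbsp + 1 tsp = 10/3 tbsp) × 2/5 ÷ 16 tbsp/cup × 244 g/cup ≈ 20.3 g
raisins: 0.25 lb × 2/5 × 16 oz/lb × 28.35 g/oz ≈ 45.4 g
plain yogurt: (2 tbsp + 2 tsp = 8/3 tbsp) × 2/5 ÷ 16 tbsp/cup × 245 g/cup ≈ 16.3 g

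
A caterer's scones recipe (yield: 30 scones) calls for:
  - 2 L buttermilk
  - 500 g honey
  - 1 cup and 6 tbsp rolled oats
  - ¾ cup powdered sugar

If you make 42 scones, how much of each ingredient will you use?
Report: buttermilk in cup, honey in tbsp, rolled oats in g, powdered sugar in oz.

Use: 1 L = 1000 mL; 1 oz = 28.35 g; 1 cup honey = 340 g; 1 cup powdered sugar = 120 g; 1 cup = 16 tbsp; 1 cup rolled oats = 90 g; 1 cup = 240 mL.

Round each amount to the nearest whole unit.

Scaling factor: 42/30 = 7/5 = 1.4.
buttermilk: 2 L × 7/5 × 1000 mL/L ÷ 240 mL/cup ≈ 12 cup
honey: 500 g × 7/5 ÷ 340 g/cup × 16 tbsp/cup ≈ 33 tbsp
rolled oats: (1 cup + 6 tbsp = 1.375 cup) × 7/5 × 90 g/cup ≈ 173 g
powdered sugar: 0.75 cup × 7/5 × 120 g/cup ÷ 28.35 g/oz ≈ 4 oz

buttermilk: 12 cup; honey: 33 tbsp; rolled oats: 173 g; powdered sugar: 4 oz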